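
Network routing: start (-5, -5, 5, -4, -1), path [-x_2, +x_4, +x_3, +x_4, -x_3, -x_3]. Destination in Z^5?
(-5, -6, 4, -2, -1)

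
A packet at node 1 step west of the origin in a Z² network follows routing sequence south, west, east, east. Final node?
(0, -1)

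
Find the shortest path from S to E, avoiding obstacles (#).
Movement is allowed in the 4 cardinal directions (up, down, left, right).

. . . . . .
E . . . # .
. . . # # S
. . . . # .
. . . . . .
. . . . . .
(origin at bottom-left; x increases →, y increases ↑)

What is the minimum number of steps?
8
(one shortest path: (5, 3) → (5, 4) → (5, 5) → (4, 5) → (3, 5) → (2, 5) → (1, 5) → (0, 5) → (0, 4))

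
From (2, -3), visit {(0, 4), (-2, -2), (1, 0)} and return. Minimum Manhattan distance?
22
(one optimal route: (2, -3) → (-2, -2) → (0, 4) → (1, 0) → (2, -3))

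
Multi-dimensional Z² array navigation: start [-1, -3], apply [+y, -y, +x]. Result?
(0, -3)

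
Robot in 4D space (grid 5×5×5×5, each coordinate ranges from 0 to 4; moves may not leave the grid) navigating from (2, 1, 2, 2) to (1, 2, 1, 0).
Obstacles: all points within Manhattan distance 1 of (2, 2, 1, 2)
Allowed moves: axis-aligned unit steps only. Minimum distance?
5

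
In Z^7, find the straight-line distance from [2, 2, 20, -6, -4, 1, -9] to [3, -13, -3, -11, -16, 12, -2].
33.0757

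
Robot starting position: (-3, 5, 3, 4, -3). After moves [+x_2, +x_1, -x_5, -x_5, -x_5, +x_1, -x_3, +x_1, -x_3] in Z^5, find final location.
(0, 6, 1, 4, -6)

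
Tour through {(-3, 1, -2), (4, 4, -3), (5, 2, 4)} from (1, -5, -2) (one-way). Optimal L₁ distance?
31
(one optimal route: (1, -5, -2) → (-3, 1, -2) → (4, 4, -3) → (5, 2, 4))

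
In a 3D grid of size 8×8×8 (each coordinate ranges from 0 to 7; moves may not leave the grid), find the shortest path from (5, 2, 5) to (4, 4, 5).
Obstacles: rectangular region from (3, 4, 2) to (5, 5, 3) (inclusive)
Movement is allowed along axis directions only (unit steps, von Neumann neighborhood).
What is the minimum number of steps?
3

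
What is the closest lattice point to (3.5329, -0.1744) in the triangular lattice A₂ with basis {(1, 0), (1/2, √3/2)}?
(4, 0)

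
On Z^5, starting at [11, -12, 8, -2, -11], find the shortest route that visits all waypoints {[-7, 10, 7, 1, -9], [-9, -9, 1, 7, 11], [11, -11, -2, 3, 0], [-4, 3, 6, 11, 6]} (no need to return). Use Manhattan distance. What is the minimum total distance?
134
(one optimal route: (11, -12, 8, -2, -11) → (11, -11, -2, 3, 0) → (-9, -9, 1, 7, 11) → (-4, 3, 6, 11, 6) → (-7, 10, 7, 1, -9))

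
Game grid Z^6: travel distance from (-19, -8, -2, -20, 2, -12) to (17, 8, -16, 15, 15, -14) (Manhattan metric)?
116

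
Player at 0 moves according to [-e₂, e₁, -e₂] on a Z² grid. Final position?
(1, -2)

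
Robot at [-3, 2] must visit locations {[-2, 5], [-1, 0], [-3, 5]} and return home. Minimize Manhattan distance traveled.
14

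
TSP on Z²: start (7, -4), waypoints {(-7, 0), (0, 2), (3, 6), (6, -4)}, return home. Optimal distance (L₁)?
48
(one optimal route: (7, -4) → (-7, 0) → (0, 2) → (3, 6) → (6, -4) → (7, -4))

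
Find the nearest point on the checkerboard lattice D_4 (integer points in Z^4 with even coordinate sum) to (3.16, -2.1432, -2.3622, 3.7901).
(3, -2, -3, 4)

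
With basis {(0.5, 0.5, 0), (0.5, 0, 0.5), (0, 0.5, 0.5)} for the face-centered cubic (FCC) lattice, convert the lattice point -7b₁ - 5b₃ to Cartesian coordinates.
(-3.5, -6, -2.5)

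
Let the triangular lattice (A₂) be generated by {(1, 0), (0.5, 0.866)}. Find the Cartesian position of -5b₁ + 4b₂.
(-3, 3.464)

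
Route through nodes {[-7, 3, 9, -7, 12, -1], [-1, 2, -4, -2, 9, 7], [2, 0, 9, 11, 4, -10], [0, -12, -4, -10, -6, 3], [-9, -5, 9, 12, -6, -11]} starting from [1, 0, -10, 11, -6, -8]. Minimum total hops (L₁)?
191
(one optimal route: (1, 0, -10, 11, -6, -8) → (-9, -5, 9, 12, -6, -11) → (2, 0, 9, 11, 4, -10) → (-7, 3, 9, -7, 12, -1) → (-1, 2, -4, -2, 9, 7) → (0, -12, -4, -10, -6, 3))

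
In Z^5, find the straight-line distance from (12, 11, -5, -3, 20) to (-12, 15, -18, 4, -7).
39.2301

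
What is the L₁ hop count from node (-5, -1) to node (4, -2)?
10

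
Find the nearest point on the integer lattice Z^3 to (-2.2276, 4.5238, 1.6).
(-2, 5, 2)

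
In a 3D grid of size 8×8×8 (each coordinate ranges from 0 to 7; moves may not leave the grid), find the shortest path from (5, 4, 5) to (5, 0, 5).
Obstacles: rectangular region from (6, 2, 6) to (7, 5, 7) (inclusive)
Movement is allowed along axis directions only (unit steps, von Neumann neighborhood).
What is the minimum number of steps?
4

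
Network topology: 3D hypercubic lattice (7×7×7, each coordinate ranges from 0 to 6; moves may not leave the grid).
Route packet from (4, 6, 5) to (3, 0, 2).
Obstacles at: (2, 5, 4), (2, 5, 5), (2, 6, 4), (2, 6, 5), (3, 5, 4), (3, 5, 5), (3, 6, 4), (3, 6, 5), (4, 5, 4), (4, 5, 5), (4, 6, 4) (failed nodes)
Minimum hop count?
12
(one shortest path: (4, 6, 5) → (5, 6, 5) → (5, 5, 5) → (5, 4, 5) → (4, 4, 5) → (3, 4, 5) → (3, 3, 5) → (3, 2, 5) → (3, 1, 5) → (3, 0, 5) → (3, 0, 4) → (3, 0, 3) → (3, 0, 2))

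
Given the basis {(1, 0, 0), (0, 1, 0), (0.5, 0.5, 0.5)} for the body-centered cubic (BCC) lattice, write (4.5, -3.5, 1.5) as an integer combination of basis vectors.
3b₁ - 5b₂ + 3b₃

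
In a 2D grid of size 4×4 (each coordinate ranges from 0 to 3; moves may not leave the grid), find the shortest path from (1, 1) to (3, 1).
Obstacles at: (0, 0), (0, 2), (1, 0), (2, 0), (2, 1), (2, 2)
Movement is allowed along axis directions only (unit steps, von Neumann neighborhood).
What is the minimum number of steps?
6
(one shortest path: (1, 1) → (1, 2) → (1, 3) → (2, 3) → (3, 3) → (3, 2) → (3, 1))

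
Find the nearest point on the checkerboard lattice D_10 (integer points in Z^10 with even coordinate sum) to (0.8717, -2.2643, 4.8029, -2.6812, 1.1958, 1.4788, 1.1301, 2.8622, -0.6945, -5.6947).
(1, -2, 5, -3, 1, 1, 1, 3, -1, -6)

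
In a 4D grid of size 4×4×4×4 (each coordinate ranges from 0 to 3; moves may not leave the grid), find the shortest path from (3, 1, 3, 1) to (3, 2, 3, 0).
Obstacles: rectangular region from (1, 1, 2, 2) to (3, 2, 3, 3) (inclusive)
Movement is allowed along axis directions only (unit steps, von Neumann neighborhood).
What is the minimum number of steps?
2
(one shortest path: (3, 1, 3, 1) → (3, 2, 3, 1) → (3, 2, 3, 0))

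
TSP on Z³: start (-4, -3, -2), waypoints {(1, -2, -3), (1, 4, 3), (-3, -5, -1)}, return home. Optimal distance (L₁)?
40
(one optimal route: (-4, -3, -2) → (1, -2, -3) → (1, 4, 3) → (-3, -5, -1) → (-4, -3, -2))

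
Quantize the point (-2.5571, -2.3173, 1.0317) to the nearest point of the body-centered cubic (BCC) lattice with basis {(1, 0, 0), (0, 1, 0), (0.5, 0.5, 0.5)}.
(-2.5, -2.5, 1.5)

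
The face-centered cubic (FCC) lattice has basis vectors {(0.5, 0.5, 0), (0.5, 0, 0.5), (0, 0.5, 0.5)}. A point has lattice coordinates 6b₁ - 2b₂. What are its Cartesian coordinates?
(2, 3, -1)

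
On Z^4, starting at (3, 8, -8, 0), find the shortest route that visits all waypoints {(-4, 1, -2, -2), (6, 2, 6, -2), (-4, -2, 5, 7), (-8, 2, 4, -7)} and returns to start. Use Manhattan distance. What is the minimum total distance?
110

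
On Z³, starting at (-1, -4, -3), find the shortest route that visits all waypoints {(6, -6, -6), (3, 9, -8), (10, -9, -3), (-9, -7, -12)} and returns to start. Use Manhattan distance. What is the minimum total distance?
98
(one optimal route: (-1, -4, -3) → (10, -9, -3) → (6, -6, -6) → (3, 9, -8) → (-9, -7, -12) → (-1, -4, -3))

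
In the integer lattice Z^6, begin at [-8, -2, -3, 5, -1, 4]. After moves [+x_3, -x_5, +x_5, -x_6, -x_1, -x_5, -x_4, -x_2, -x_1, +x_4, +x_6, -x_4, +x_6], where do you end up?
(-10, -3, -2, 4, -2, 5)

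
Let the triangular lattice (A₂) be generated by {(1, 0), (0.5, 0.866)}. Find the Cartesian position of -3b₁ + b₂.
(-2.5, 0.866)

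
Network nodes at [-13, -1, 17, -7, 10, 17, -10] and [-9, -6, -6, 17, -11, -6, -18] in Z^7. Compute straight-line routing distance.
46.6905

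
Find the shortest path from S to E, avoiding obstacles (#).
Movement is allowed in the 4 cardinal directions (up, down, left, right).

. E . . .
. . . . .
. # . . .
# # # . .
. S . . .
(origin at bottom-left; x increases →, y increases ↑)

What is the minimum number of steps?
8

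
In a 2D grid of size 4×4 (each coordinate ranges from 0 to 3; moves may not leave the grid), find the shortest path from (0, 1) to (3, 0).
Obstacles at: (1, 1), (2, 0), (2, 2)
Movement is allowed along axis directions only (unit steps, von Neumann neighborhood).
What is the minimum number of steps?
8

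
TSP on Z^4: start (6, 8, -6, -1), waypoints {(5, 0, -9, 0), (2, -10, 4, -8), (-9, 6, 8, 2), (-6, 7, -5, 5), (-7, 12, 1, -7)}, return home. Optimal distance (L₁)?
146
(one optimal route: (6, 8, -6, -1) → (5, 0, -9, 0) → (2, -10, 4, -8) → (-7, 12, 1, -7) → (-9, 6, 8, 2) → (-6, 7, -5, 5) → (6, 8, -6, -1))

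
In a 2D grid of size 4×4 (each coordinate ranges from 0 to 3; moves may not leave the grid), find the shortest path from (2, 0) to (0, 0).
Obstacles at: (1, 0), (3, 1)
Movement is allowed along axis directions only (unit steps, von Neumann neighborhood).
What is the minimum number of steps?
4
(one shortest path: (2, 0) → (2, 1) → (1, 1) → (0, 1) → (0, 0))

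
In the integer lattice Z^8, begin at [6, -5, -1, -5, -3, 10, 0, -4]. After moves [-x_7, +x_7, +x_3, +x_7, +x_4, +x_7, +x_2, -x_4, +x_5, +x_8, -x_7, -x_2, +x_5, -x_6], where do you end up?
(6, -5, 0, -5, -1, 9, 1, -3)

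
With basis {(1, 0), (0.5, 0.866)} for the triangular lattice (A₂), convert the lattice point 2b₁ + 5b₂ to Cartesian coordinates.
(4.5, 4.33)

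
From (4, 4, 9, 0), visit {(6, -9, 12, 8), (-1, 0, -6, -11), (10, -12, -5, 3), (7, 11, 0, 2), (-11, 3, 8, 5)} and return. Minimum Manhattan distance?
184
(one optimal route: (4, 4, 9, 0) → (7, 11, 0, 2) → (-1, 0, -6, -11) → (10, -12, -5, 3) → (6, -9, 12, 8) → (-11, 3, 8, 5) → (4, 4, 9, 0))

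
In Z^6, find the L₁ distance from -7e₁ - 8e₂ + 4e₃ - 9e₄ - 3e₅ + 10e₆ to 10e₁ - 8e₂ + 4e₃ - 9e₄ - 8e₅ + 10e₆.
22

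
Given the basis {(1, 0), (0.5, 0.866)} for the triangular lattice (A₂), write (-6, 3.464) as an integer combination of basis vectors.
-8b₁ + 4b₂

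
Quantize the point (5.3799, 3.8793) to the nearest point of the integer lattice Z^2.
(5, 4)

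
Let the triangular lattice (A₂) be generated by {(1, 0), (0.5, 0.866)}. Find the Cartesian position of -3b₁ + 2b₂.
(-2, 1.732)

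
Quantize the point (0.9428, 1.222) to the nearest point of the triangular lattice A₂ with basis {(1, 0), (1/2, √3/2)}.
(1, 1.732)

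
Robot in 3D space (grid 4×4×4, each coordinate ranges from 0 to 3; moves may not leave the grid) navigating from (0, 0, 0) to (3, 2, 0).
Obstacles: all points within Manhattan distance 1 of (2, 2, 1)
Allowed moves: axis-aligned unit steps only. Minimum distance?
5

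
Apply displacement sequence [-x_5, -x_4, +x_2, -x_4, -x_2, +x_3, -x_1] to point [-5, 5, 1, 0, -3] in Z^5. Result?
(-6, 5, 2, -2, -4)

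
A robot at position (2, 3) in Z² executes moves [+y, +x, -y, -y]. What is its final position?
(3, 2)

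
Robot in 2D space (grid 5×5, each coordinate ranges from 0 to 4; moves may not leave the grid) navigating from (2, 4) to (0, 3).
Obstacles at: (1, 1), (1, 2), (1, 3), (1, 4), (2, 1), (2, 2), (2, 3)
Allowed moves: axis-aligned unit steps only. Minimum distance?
11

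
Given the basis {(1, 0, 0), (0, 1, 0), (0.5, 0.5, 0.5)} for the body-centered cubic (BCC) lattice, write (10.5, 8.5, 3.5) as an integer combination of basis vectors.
7b₁ + 5b₂ + 7b₃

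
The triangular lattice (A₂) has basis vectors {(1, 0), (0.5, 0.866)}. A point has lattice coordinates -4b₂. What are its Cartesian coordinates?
(-2, -3.464)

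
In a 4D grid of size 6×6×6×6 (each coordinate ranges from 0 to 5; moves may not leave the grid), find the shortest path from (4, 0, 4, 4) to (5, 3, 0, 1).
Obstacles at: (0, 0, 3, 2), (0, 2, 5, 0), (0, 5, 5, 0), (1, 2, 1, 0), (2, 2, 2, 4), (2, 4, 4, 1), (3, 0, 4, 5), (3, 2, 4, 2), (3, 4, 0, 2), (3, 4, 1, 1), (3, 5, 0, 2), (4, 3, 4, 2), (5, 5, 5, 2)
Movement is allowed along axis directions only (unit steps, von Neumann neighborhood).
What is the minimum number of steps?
11
(one shortest path: (4, 0, 4, 4) → (5, 0, 4, 4) → (5, 1, 4, 4) → (5, 2, 4, 4) → (5, 3, 4, 4) → (5, 3, 3, 4) → (5, 3, 2, 4) → (5, 3, 1, 4) → (5, 3, 0, 4) → (5, 3, 0, 3) → (5, 3, 0, 2) → (5, 3, 0, 1))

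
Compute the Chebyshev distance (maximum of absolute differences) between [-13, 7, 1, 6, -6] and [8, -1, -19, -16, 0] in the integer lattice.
22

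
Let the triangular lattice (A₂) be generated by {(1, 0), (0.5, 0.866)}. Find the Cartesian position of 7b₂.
(3.5, 6.062)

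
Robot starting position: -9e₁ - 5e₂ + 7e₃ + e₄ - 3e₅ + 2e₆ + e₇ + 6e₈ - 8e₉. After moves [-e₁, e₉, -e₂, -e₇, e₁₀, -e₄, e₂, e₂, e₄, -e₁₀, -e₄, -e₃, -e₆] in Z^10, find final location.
(-10, -4, 6, 0, -3, 1, 0, 6, -7, 0)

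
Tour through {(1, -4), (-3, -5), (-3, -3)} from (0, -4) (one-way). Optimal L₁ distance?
8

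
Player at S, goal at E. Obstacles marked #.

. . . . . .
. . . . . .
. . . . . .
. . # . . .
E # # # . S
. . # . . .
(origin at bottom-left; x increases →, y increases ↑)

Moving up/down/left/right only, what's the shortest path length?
9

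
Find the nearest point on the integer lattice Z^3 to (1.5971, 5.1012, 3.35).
(2, 5, 3)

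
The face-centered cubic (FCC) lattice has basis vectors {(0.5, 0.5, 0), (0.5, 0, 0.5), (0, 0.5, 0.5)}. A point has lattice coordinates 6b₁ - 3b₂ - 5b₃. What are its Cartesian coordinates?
(1.5, 0.5, -4)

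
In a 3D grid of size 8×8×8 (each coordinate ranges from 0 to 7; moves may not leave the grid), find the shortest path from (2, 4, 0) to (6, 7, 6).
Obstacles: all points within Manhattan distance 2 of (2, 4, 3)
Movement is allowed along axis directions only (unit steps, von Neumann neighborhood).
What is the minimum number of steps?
13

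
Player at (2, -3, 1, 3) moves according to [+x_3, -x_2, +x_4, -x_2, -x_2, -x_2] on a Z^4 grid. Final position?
(2, -7, 2, 4)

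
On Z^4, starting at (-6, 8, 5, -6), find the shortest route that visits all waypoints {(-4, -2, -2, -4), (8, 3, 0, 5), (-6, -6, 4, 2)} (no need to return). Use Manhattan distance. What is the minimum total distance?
69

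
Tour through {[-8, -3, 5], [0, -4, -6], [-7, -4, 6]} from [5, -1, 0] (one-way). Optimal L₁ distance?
36
(one optimal route: (5, -1, 0) → (0, -4, -6) → (-7, -4, 6) → (-8, -3, 5))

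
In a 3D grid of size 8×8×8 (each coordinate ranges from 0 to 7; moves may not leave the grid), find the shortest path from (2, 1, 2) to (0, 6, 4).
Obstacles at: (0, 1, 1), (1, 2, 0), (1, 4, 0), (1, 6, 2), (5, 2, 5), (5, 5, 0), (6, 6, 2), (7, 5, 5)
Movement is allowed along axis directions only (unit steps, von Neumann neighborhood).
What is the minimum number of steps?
9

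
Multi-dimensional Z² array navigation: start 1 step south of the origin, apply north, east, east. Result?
(2, 0)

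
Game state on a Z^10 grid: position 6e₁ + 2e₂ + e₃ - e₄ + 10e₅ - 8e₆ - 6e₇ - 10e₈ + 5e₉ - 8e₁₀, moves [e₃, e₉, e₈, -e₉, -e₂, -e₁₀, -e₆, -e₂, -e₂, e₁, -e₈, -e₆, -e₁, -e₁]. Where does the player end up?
(5, -1, 2, -1, 10, -10, -6, -10, 5, -9)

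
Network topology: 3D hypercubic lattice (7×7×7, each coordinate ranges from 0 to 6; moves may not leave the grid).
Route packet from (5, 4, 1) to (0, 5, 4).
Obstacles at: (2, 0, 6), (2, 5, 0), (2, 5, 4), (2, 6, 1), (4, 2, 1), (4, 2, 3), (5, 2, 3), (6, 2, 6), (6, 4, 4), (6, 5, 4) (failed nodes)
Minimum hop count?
9
(one shortest path: (5, 4, 1) → (4, 4, 1) → (3, 4, 1) → (2, 4, 1) → (1, 4, 1) → (0, 4, 1) → (0, 5, 1) → (0, 5, 2) → (0, 5, 3) → (0, 5, 4))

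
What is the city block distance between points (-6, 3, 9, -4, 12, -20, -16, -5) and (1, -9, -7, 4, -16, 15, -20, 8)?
123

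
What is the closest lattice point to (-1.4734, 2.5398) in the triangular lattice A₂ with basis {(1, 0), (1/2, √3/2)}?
(-1.5, 2.598)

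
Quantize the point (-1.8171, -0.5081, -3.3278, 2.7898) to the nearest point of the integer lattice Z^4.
(-2, -1, -3, 3)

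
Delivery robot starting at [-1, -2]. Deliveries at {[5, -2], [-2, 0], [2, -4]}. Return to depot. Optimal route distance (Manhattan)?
22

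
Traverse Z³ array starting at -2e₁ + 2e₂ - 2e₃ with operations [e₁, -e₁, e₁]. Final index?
(-1, 2, -2)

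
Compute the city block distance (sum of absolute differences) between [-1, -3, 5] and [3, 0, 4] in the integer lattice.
8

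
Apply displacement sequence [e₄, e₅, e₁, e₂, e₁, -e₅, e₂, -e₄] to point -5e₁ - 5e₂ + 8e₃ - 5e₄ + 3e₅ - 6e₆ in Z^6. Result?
(-3, -3, 8, -5, 3, -6)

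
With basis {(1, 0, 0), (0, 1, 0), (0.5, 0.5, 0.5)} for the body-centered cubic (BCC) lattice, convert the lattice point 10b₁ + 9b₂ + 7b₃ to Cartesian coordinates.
(13.5, 12.5, 3.5)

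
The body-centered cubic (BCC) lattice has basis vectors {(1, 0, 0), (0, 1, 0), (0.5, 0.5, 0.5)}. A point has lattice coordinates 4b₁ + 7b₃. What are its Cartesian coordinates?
(7.5, 3.5, 3.5)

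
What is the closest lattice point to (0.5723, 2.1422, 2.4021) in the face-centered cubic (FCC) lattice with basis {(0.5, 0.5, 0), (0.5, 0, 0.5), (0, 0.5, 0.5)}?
(0.5, 2, 2.5)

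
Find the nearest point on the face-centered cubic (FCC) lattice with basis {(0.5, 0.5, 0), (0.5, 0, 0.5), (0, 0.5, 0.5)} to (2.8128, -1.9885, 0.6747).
(2.5, -2, 0.5)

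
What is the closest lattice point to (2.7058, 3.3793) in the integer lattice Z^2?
(3, 3)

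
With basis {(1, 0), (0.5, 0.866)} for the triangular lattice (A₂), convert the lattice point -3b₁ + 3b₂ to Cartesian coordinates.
(-1.5, 2.598)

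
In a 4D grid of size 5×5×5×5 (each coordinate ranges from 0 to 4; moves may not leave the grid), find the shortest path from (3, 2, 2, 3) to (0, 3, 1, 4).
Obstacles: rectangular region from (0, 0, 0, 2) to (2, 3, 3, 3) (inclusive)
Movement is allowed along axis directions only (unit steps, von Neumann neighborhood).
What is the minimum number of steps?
6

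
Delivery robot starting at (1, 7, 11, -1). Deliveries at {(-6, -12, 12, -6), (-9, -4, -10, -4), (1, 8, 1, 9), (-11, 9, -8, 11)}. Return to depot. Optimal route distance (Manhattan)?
144
(one optimal route: (1, 7, 11, -1) → (-6, -12, 12, -6) → (-9, -4, -10, -4) → (-11, 9, -8, 11) → (1, 8, 1, 9) → (1, 7, 11, -1))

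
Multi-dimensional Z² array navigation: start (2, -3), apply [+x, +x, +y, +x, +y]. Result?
(5, -1)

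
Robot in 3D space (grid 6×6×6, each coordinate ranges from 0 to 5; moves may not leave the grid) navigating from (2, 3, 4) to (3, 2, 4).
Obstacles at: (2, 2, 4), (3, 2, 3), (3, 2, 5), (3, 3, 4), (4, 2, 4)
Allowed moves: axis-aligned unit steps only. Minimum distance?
6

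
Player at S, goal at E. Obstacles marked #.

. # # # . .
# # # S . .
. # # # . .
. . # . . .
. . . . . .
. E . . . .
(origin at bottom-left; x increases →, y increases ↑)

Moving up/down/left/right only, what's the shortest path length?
8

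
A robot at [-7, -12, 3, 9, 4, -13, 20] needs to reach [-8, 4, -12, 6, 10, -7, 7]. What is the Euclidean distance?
27.0555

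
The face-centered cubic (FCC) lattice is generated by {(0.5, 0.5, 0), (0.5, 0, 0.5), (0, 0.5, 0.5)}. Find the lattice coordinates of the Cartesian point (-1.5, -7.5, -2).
-7b₁ + 4b₂ - 8b₃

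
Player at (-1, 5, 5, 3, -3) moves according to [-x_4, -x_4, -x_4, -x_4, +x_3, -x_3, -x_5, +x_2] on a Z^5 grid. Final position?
(-1, 6, 5, -1, -4)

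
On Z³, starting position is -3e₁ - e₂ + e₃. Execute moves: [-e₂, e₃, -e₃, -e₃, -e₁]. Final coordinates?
(-4, -2, 0)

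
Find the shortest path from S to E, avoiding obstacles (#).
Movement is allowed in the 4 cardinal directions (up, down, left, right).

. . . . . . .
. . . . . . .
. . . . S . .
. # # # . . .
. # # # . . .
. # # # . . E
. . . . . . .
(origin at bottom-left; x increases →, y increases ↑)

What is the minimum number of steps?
5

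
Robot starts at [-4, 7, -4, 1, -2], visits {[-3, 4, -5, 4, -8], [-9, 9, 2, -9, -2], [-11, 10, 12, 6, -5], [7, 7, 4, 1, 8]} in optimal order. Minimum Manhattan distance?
121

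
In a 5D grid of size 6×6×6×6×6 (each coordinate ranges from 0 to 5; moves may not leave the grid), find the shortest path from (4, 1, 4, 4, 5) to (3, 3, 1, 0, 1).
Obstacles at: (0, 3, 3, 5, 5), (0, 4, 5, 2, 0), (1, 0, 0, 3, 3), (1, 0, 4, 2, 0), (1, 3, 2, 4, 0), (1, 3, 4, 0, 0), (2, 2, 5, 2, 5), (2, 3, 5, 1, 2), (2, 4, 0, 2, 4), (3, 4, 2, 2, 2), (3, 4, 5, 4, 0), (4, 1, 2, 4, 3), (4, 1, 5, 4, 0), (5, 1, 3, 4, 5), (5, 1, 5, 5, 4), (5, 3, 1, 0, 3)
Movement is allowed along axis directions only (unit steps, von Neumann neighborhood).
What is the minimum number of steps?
14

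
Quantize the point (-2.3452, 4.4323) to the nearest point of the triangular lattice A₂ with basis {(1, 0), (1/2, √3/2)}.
(-2.5, 4.33)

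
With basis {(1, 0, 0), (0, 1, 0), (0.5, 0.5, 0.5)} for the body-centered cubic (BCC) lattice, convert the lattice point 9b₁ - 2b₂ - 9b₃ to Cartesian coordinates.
(4.5, -6.5, -4.5)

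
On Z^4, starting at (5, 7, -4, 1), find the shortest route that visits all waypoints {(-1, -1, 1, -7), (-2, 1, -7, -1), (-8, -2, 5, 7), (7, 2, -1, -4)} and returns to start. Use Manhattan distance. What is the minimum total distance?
104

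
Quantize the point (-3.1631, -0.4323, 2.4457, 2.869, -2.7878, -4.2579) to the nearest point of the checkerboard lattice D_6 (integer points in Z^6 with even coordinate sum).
(-3, 0, 3, 3, -3, -4)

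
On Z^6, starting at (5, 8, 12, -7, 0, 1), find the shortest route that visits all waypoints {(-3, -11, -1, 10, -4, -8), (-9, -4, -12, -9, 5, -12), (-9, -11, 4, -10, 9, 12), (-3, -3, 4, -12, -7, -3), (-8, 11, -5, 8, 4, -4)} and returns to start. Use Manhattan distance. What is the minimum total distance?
296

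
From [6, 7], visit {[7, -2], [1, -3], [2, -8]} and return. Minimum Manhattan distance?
42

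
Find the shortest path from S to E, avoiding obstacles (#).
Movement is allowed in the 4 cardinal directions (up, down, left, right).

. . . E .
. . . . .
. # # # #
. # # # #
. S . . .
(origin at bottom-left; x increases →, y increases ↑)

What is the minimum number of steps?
8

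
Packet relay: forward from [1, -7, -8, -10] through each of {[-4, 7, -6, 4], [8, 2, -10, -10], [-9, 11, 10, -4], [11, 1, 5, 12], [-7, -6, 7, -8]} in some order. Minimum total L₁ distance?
158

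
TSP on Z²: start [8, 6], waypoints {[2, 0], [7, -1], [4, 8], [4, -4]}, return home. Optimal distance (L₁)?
36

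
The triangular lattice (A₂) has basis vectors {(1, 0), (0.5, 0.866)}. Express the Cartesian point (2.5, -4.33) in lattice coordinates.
5b₁ - 5b₂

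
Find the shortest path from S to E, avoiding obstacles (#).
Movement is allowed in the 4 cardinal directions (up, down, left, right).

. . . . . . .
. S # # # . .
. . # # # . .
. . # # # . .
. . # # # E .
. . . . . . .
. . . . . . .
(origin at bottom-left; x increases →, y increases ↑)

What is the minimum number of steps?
9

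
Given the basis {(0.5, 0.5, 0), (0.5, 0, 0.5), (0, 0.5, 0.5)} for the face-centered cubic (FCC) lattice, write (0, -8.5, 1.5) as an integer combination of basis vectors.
-10b₁ + 10b₂ - 7b₃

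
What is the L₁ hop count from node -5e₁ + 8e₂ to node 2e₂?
11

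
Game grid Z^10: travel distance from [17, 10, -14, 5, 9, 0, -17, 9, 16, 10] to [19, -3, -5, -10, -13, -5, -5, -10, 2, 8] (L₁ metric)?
113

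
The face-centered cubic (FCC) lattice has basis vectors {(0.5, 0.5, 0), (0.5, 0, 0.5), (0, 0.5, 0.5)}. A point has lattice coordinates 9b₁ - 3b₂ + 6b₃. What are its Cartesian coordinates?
(3, 7.5, 1.5)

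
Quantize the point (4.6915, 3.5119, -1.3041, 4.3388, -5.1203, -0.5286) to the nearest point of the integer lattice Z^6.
(5, 4, -1, 4, -5, -1)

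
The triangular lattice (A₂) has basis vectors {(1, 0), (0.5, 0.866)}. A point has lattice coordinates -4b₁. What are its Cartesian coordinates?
(-4, 0)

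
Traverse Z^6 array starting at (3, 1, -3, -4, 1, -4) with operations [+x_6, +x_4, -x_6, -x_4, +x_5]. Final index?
(3, 1, -3, -4, 2, -4)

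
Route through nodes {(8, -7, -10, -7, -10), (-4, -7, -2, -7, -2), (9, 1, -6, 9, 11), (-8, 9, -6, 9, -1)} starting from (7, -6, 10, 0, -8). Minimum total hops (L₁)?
137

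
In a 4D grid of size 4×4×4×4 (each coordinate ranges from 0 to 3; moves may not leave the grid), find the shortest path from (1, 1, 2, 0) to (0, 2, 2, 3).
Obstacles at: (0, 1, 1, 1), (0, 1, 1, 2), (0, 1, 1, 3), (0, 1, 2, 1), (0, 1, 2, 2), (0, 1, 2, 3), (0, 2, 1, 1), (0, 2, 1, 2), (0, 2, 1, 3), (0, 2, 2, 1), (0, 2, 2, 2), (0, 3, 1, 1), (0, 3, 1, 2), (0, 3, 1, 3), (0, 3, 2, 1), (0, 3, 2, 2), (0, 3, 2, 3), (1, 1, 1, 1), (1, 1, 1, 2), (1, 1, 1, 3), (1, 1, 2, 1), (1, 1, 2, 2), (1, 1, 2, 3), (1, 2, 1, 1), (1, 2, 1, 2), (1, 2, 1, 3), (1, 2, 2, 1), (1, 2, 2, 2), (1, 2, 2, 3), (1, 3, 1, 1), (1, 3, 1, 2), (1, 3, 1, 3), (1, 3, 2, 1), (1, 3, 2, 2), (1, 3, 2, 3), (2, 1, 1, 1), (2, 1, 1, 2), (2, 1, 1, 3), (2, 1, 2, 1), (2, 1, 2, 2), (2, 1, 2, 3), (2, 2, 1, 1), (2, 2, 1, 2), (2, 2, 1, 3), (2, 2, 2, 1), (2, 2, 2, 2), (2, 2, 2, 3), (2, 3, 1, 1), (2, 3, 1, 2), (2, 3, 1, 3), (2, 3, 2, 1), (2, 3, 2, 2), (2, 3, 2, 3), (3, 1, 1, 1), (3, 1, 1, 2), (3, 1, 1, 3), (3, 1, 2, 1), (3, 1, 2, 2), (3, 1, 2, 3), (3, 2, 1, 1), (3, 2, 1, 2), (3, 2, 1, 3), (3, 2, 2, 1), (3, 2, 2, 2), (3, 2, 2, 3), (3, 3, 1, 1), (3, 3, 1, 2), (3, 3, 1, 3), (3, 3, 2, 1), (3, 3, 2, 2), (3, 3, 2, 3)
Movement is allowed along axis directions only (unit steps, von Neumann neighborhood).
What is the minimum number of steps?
7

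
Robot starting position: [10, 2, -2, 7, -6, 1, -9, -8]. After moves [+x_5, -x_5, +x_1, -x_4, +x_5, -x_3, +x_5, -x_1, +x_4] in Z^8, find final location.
(10, 2, -3, 7, -4, 1, -9, -8)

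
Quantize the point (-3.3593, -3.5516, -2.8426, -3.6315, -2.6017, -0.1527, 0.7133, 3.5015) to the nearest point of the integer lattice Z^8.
(-3, -4, -3, -4, -3, 0, 1, 4)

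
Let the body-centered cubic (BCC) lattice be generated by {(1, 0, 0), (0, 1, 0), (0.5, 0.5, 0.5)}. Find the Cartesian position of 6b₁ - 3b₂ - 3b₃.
(4.5, -4.5, -1.5)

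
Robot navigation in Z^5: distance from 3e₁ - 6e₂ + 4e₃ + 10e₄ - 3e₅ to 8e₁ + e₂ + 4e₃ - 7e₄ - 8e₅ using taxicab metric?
34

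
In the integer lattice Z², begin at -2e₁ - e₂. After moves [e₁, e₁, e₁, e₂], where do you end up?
(1, 0)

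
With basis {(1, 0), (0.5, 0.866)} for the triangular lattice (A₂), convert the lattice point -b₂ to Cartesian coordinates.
(-0.5, -0.866)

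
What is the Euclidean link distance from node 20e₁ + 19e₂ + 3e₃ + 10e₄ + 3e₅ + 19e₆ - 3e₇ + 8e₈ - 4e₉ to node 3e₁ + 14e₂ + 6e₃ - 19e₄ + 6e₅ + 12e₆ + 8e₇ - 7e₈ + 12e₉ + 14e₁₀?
44.9444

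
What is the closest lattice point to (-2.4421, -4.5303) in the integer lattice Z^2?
(-2, -5)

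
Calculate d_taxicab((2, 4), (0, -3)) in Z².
9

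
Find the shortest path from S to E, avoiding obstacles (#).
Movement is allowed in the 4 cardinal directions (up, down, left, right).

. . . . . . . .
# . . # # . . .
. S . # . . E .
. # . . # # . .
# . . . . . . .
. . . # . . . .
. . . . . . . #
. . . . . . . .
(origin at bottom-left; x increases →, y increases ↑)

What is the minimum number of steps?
9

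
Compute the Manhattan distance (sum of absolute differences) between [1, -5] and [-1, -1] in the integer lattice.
6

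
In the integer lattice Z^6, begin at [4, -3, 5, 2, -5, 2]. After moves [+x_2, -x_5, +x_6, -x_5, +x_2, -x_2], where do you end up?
(4, -2, 5, 2, -7, 3)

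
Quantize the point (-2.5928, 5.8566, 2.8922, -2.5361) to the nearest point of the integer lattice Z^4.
(-3, 6, 3, -3)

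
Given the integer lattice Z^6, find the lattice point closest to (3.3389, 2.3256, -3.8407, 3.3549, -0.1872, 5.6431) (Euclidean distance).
(3, 2, -4, 3, 0, 6)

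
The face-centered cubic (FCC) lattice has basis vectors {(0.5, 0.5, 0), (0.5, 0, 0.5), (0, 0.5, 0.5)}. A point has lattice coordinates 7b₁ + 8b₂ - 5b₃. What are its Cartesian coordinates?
(7.5, 1, 1.5)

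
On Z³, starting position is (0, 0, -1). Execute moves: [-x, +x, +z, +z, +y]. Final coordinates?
(0, 1, 1)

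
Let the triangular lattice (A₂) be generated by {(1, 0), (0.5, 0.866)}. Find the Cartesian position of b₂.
(0.5, 0.866)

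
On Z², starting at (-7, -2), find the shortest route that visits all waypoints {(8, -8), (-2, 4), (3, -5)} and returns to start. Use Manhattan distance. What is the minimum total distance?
54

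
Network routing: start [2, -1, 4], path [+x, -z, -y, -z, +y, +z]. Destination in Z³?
(3, -1, 3)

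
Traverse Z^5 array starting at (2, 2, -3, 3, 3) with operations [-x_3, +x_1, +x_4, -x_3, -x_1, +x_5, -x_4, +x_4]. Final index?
(2, 2, -5, 4, 4)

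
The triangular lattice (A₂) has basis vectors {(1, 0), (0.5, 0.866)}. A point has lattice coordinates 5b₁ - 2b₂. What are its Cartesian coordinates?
(4, -1.732)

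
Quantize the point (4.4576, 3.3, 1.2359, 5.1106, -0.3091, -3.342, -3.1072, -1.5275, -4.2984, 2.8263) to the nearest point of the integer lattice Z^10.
(4, 3, 1, 5, 0, -3, -3, -2, -4, 3)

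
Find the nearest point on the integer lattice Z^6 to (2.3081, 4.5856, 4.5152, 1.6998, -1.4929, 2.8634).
(2, 5, 5, 2, -1, 3)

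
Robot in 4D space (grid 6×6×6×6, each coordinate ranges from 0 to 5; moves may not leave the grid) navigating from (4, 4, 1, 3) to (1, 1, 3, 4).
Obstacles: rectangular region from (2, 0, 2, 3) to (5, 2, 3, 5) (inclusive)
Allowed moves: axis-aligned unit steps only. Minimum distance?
9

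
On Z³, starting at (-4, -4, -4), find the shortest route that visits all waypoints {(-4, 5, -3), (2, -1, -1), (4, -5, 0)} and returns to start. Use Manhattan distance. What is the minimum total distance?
44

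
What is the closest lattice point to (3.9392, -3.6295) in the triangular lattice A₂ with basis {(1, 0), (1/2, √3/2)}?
(4, -3.464)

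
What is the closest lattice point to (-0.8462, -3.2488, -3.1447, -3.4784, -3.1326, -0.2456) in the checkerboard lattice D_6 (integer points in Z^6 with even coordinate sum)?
(-1, -3, -3, -4, -3, 0)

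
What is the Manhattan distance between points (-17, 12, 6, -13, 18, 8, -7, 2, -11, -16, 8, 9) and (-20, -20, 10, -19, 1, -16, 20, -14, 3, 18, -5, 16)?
197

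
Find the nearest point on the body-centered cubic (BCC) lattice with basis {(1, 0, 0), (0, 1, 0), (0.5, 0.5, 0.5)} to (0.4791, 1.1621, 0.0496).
(0, 1, 0)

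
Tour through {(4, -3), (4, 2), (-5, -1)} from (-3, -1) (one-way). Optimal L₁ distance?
18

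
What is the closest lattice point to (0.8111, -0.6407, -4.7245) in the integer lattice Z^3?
(1, -1, -5)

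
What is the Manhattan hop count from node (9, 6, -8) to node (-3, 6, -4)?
16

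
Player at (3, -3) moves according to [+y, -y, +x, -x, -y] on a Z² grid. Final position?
(3, -4)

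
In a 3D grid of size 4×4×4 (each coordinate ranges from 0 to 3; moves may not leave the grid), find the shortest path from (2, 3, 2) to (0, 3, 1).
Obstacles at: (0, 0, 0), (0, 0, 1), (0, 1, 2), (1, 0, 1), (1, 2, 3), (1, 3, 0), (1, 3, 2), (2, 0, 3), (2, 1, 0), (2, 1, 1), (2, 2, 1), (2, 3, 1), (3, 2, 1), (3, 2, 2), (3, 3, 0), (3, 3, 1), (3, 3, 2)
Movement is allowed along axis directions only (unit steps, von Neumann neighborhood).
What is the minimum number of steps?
5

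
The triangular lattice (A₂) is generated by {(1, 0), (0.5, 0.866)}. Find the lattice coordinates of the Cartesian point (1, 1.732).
2b₂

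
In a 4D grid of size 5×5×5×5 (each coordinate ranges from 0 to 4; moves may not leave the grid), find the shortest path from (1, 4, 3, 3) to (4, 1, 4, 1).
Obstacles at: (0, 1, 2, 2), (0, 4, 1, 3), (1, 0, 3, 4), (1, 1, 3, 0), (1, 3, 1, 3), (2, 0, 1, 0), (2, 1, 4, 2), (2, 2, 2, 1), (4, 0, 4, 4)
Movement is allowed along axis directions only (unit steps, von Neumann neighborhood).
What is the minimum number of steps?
9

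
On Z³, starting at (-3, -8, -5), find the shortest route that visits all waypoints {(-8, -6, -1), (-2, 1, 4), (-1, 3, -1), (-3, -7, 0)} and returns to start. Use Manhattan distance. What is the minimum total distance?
54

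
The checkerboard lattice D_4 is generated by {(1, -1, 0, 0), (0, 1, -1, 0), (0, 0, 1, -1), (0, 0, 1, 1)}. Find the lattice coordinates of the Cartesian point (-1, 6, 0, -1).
-b₁ + 5b₂ + 3b₃ + 2b₄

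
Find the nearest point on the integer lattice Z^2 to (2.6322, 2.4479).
(3, 2)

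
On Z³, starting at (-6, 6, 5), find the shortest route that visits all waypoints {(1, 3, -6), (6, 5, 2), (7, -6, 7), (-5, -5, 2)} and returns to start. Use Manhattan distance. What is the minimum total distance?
86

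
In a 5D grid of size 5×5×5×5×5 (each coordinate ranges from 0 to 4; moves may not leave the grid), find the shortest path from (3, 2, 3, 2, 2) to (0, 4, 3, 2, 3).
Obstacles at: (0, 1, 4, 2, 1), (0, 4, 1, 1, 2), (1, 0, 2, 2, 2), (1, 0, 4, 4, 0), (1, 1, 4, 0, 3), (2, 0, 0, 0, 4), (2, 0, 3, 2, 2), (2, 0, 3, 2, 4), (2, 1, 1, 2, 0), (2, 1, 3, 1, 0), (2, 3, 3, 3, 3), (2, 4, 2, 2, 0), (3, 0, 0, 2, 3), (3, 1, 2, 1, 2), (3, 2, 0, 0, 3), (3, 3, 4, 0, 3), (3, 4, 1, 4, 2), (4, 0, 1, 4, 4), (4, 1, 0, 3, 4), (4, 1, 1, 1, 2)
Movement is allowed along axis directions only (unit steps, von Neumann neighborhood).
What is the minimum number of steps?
6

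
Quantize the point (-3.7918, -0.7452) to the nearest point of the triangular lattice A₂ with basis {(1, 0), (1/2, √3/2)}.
(-3.5, -0.866)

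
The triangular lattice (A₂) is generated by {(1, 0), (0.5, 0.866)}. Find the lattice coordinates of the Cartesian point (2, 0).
2b₁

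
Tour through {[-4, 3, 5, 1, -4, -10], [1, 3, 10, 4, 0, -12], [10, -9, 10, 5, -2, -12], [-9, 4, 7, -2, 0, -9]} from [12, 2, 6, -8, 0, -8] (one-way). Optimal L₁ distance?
90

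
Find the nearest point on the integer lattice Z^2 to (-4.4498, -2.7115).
(-4, -3)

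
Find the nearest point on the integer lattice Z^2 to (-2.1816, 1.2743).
(-2, 1)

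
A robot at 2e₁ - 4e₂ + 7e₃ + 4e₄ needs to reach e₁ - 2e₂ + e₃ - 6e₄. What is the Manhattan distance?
19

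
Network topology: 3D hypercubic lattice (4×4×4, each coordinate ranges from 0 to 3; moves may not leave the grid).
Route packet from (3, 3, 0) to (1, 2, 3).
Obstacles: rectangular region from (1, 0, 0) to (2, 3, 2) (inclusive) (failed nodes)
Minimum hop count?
6
(one shortest path: (3, 3, 0) → (3, 2, 0) → (3, 2, 1) → (3, 2, 2) → (3, 2, 3) → (2, 2, 3) → (1, 2, 3))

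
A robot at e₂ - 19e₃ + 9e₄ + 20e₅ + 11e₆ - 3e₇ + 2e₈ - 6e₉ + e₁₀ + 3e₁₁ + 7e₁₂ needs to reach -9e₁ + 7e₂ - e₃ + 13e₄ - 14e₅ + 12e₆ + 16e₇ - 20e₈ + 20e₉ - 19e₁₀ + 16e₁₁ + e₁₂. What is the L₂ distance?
61.1555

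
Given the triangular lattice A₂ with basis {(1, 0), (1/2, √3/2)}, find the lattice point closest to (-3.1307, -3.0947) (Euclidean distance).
(-3, -3.464)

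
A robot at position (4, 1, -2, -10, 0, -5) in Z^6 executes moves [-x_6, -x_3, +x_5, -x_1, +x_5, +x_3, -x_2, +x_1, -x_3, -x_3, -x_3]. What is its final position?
(4, 0, -5, -10, 2, -6)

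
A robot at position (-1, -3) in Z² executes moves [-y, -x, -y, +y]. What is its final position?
(-2, -4)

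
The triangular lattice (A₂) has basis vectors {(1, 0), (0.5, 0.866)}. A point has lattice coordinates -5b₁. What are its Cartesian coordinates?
(-5, 0)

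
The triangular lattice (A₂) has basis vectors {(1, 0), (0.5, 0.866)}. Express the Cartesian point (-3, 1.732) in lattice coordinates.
-4b₁ + 2b₂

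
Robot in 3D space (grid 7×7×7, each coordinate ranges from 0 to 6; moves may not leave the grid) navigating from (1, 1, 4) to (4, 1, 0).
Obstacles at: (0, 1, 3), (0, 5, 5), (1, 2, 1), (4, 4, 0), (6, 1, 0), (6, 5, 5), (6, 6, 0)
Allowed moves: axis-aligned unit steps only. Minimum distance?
7
(one shortest path: (1, 1, 4) → (2, 1, 4) → (3, 1, 4) → (4, 1, 4) → (4, 1, 3) → (4, 1, 2) → (4, 1, 1) → (4, 1, 0))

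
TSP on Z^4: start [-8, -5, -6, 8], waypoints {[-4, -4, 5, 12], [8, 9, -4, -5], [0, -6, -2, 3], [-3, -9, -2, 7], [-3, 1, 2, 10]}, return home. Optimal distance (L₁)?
128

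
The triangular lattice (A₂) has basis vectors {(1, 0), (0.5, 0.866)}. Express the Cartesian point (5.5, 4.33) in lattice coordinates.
3b₁ + 5b₂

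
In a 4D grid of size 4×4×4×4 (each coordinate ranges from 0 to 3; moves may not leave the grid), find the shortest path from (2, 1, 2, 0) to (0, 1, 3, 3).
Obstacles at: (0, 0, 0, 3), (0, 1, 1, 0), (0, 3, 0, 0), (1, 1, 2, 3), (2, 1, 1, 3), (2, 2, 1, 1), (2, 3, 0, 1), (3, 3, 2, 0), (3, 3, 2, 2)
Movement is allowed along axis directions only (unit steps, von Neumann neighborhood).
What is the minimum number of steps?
6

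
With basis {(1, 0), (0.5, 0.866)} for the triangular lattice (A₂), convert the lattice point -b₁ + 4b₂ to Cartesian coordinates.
(1, 3.464)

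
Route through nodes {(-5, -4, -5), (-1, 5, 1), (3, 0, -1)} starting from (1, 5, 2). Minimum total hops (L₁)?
30
(one optimal route: (1, 5, 2) → (-1, 5, 1) → (3, 0, -1) → (-5, -4, -5))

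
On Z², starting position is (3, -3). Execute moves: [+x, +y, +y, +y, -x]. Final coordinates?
(3, 0)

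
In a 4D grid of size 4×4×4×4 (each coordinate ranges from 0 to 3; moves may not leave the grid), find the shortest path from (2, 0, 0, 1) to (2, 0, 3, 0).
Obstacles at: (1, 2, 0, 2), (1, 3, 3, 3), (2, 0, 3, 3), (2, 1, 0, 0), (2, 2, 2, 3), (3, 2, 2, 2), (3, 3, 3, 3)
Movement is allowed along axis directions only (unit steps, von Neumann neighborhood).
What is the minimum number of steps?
4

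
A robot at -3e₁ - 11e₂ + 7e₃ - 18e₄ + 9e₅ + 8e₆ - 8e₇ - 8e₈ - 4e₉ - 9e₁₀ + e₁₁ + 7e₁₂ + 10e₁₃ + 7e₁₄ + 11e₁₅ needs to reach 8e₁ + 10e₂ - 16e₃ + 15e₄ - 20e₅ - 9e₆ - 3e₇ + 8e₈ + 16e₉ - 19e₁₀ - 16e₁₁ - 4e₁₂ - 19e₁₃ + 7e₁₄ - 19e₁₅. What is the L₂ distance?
79.0063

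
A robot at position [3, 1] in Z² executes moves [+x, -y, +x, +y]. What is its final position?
(5, 1)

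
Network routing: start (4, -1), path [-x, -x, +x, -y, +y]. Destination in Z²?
(3, -1)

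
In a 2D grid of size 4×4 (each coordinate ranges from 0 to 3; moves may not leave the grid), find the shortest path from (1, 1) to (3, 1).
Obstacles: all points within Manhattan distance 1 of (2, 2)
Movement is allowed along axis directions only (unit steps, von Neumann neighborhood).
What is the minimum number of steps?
4
(one shortest path: (1, 1) → (1, 0) → (2, 0) → (3, 0) → (3, 1))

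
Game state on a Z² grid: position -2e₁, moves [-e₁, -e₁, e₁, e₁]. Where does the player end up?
(-2, 0)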